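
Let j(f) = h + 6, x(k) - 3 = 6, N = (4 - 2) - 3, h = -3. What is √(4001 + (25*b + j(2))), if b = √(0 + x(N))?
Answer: √4079 ≈ 63.867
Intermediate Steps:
N = -1 (N = 2 - 3 = -1)
x(k) = 9 (x(k) = 3 + 6 = 9)
b = 3 (b = √(0 + 9) = √9 = 3)
j(f) = 3 (j(f) = -3 + 6 = 3)
√(4001 + (25*b + j(2))) = √(4001 + (25*3 + 3)) = √(4001 + (75 + 3)) = √(4001 + 78) = √4079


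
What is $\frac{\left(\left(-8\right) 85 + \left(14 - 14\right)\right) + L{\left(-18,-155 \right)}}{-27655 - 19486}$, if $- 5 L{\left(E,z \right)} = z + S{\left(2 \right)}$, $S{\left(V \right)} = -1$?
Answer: $\frac{3244}{235705} \approx 0.013763$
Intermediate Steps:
$L{\left(E,z \right)} = \frac{1}{5} - \frac{z}{5}$ ($L{\left(E,z \right)} = - \frac{z - 1}{5} = - \frac{-1 + z}{5} = \frac{1}{5} - \frac{z}{5}$)
$\frac{\left(\left(-8\right) 85 + \left(14 - 14\right)\right) + L{\left(-18,-155 \right)}}{-27655 - 19486} = \frac{\left(\left(-8\right) 85 + \left(14 - 14\right)\right) + \left(\frac{1}{5} - -31\right)}{-27655 - 19486} = \frac{\left(-680 + \left(14 - 14\right)\right) + \left(\frac{1}{5} + 31\right)}{-47141} = \left(\left(-680 + 0\right) + \frac{156}{5}\right) \left(- \frac{1}{47141}\right) = \left(-680 + \frac{156}{5}\right) \left(- \frac{1}{47141}\right) = \left(- \frac{3244}{5}\right) \left(- \frac{1}{47141}\right) = \frac{3244}{235705}$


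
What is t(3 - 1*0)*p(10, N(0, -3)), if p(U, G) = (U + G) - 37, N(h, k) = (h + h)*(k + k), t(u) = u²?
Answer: -243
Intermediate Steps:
N(h, k) = 4*h*k (N(h, k) = (2*h)*(2*k) = 4*h*k)
p(U, G) = -37 + G + U (p(U, G) = (G + U) - 37 = -37 + G + U)
t(3 - 1*0)*p(10, N(0, -3)) = (3 - 1*0)²*(-37 + 4*0*(-3) + 10) = (3 + 0)²*(-37 + 0 + 10) = 3²*(-27) = 9*(-27) = -243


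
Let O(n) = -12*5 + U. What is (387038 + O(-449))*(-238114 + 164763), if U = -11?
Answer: -28384416417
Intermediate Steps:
O(n) = -71 (O(n) = -12*5 - 11 = -60 - 11 = -71)
(387038 + O(-449))*(-238114 + 164763) = (387038 - 71)*(-238114 + 164763) = 386967*(-73351) = -28384416417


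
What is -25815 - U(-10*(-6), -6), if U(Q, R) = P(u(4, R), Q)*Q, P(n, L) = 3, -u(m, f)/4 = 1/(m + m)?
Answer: -25995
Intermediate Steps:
u(m, f) = -2/m (u(m, f) = -4/(m + m) = -4*1/(2*m) = -2/m)
U(Q, R) = 3*Q
-25815 - U(-10*(-6), -6) = -25815 - 3*(-10*(-6)) = -25815 - 3*60 = -25815 - 1*180 = -25815 - 180 = -25995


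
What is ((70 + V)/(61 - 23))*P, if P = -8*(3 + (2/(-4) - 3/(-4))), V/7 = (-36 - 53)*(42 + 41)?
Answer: 671307/19 ≈ 35332.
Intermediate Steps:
V = -51709 (V = 7*((-36 - 53)*(42 + 41)) = 7*(-89*83) = 7*(-7387) = -51709)
P = -26 (P = -8*(3 + (2*(-¼) - 3*(-¼))) = -8*(3 + (-½ + ¾)) = -8*(3 + ¼) = -8*13/4 = -26)
((70 + V)/(61 - 23))*P = ((70 - 51709)/(61 - 23))*(-26) = -51639/38*(-26) = 671307/19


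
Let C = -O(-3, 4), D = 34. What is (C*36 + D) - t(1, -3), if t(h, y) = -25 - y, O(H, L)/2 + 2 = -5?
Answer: 560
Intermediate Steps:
O(H, L) = -14 (O(H, L) = -4 + 2*(-5) = -4 - 10 = -14)
C = 14 (C = -1*(-14) = 14)
(C*36 + D) - t(1, -3) = (14*36 + 34) - (-25 - 1*(-3)) = (504 + 34) - (-25 + 3) = 538 - 1*(-22) = 538 + 22 = 560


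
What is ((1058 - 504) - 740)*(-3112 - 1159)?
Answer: 794406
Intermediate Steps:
((1058 - 504) - 740)*(-3112 - 1159) = (554 - 740)*(-4271) = -186*(-4271) = 794406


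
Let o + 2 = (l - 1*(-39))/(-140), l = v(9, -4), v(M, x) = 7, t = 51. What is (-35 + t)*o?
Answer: -1304/35 ≈ -37.257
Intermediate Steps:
l = 7
o = -163/70 (o = -2 + (7 - 1*(-39))/(-140) = -2 + (7 + 39)*(-1/140) = -2 + 46*(-1/140) = -2 - 23/70 = -163/70 ≈ -2.3286)
(-35 + t)*o = (-35 + 51)*(-163/70) = 16*(-163/70) = -1304/35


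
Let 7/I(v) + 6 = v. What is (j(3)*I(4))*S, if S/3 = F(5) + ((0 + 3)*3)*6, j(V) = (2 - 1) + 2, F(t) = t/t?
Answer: -3465/2 ≈ -1732.5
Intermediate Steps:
F(t) = 1
j(V) = 3 (j(V) = 1 + 2 = 3)
I(v) = 7/(-6 + v)
S = 165 (S = 3*(1 + ((0 + 3)*3)*6) = 3*(1 + (3*3)*6) = 3*(1 + 9*6) = 3*(1 + 54) = 3*55 = 165)
(j(3)*I(4))*S = (3*(7/(-6 + 4)))*165 = (3*(7/(-2)))*165 = (3*(7*(-1/2)))*165 = (3*(-7/2))*165 = -21/2*165 = -3465/2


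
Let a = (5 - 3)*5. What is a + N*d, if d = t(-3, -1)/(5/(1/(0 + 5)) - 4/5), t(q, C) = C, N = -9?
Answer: 1255/121 ≈ 10.372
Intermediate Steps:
a = 10 (a = 2*5 = 10)
d = -5/121 (d = -1/(5/(1/(0 + 5)) - 4/5) = -1/(5/(1/5) - 4*1/5) = -1/(5/(1/5) - 4/5) = -1/(5*5 - 4/5) = -1/(25 - 4/5) = -1/121/5 = -1*5/121 = -5/121 ≈ -0.041322)
a + N*d = 10 - 9*(-5/121) = 10 + 45/121 = 1255/121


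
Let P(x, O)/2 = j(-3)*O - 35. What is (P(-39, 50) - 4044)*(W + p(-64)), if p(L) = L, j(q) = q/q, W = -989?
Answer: 4226742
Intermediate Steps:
j(q) = 1
P(x, O) = -70 + 2*O (P(x, O) = 2*(1*O - 35) = 2*(O - 35) = 2*(-35 + O) = -70 + 2*O)
(P(-39, 50) - 4044)*(W + p(-64)) = ((-70 + 2*50) - 4044)*(-989 - 64) = ((-70 + 100) - 4044)*(-1053) = (30 - 4044)*(-1053) = -4014*(-1053) = 4226742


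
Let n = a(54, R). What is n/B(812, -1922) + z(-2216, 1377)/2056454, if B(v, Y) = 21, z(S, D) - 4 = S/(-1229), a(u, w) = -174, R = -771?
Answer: -73294052052/8845836881 ≈ -8.2857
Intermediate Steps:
z(S, D) = 4 - S/1229 (z(S, D) = 4 + S/(-1229) = 4 + S*(-1/1229) = 4 - S/1229)
n = -174
n/B(812, -1922) + z(-2216, 1377)/2056454 = -174/21 + (4 - 1/1229*(-2216))/2056454 = -174*1/21 + (4 + 2216/1229)*(1/2056454) = -58/7 + (7132/1229)*(1/2056454) = -58/7 + 3566/1263690983 = -73294052052/8845836881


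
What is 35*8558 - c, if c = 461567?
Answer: -162037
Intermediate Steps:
35*8558 - c = 35*8558 - 1*461567 = 299530 - 461567 = -162037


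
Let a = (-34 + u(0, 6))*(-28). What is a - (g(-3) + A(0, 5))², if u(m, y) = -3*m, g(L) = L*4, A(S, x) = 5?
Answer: 903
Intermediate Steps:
g(L) = 4*L
a = 952 (a = (-34 - 3*0)*(-28) = (-34 + 0)*(-28) = -34*(-28) = 952)
a - (g(-3) + A(0, 5))² = 952 - (4*(-3) + 5)² = 952 - (-12 + 5)² = 952 - 1*(-7)² = 952 - 1*49 = 952 - 49 = 903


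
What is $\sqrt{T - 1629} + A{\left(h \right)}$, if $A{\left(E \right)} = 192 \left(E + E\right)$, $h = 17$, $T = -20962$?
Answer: $6528 + i \sqrt{22591} \approx 6528.0 + 150.3 i$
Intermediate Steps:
$A{\left(E \right)} = 384 E$ ($A{\left(E \right)} = 192 \cdot 2 E = 384 E$)
$\sqrt{T - 1629} + A{\left(h \right)} = \sqrt{-20962 - 1629} + 384 \cdot 17 = \sqrt{-22591} + 6528 = i \sqrt{22591} + 6528 = 6528 + i \sqrt{22591}$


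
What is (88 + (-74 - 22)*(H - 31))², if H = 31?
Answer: 7744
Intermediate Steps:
(88 + (-74 - 22)*(H - 31))² = (88 + (-74 - 22)*(31 - 31))² = (88 - 96*0)² = (88 + 0)² = 88² = 7744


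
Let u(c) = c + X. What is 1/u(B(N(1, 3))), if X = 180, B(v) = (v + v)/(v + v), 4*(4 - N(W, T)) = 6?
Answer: 1/181 ≈ 0.0055249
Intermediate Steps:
N(W, T) = 5/2 (N(W, T) = 4 - ¼*6 = 4 - 3/2 = 5/2)
B(v) = 1 (B(v) = (2*v)/((2*v)) = (2*v)*(1/(2*v)) = 1)
u(c) = 180 + c (u(c) = c + 180 = 180 + c)
1/u(B(N(1, 3))) = 1/(180 + 1) = 1/181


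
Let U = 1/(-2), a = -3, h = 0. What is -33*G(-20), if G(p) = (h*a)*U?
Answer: 0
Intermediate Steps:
U = -1/2 ≈ -0.50000
G(p) = 0 (G(p) = (0*(-3))*(-1/2) = 0*(-1/2) = 0)
-33*G(-20) = -33*0 = 0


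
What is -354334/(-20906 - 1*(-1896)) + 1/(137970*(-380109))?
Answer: 1858256428573681/99695357225730 ≈ 18.639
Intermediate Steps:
-354334/(-20906 - 1*(-1896)) + 1/(137970*(-380109)) = -354334/(-20906 + 1896) + (1/137970)*(-1/380109) = -354334/(-19010) - 1/52443638730 = -354334*(-1/19010) - 1/52443638730 = 177167/9505 - 1/52443638730 = 1858256428573681/99695357225730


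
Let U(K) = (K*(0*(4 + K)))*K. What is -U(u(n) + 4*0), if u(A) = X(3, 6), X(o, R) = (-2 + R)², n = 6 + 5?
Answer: 0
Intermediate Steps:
n = 11
u(A) = 16 (u(A) = (-2 + 6)² = 4² = 16)
U(K) = 0 (U(K) = (K*0)*K = 0*K = 0)
-U(u(n) + 4*0) = -1*0 = 0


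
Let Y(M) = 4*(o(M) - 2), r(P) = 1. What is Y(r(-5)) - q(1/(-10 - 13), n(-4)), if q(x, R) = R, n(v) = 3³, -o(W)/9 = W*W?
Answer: -71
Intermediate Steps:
o(W) = -9*W² (o(W) = -9*W*W = -9*W²)
n(v) = 27
Y(M) = -8 - 36*M² (Y(M) = 4*(-9*M² - 2) = 4*(-2 - 9*M²) = -8 - 36*M²)
Y(r(-5)) - q(1/(-10 - 13), n(-4)) = (-8 - 36*1²) - 1*27 = (-8 - 36*1) - 27 = (-8 - 36) - 27 = -44 - 27 = -71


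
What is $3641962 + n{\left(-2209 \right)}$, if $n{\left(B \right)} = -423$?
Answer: $3641539$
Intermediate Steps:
$3641962 + n{\left(-2209 \right)} = 3641962 - 423 = 3641539$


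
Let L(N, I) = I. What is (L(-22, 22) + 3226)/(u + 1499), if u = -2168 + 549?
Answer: -406/15 ≈ -27.067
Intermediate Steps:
u = -1619
(L(-22, 22) + 3226)/(u + 1499) = (22 + 3226)/(-1619 + 1499) = 3248/(-120) = 3248*(-1/120) = -406/15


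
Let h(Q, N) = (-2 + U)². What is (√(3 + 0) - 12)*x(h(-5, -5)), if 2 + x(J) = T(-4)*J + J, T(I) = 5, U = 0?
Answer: -264 + 22*√3 ≈ -225.89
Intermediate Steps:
h(Q, N) = 4 (h(Q, N) = (-2 + 0)² = (-2)² = 4)
x(J) = -2 + 6*J (x(J) = -2 + (5*J + J) = -2 + 6*J)
(√(3 + 0) - 12)*x(h(-5, -5)) = (√(3 + 0) - 12)*(-2 + 6*4) = (√3 - 12)*(-2 + 24) = (-12 + √3)*22 = -264 + 22*√3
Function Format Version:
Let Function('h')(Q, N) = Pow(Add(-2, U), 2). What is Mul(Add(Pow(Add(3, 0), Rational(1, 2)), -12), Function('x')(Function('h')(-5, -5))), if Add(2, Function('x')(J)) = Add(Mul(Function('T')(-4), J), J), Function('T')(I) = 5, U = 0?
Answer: Add(-264, Mul(22, Pow(3, Rational(1, 2)))) ≈ -225.89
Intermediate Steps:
Function('h')(Q, N) = 4 (Function('h')(Q, N) = Pow(Add(-2, 0), 2) = Pow(-2, 2) = 4)
Function('x')(J) = Add(-2, Mul(6, J)) (Function('x')(J) = Add(-2, Add(Mul(5, J), J)) = Add(-2, Mul(6, J)))
Mul(Add(Pow(Add(3, 0), Rational(1, 2)), -12), Function('x')(Function('h')(-5, -5))) = Mul(Add(Pow(Add(3, 0), Rational(1, 2)), -12), Add(-2, Mul(6, 4))) = Mul(Add(Pow(3, Rational(1, 2)), -12), Add(-2, 24)) = Mul(Add(-12, Pow(3, Rational(1, 2))), 22) = Add(-264, Mul(22, Pow(3, Rational(1, 2))))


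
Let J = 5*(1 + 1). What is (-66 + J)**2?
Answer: 3136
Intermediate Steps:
J = 10 (J = 5*2 = 10)
(-66 + J)**2 = (-66 + 10)**2 = (-56)**2 = 3136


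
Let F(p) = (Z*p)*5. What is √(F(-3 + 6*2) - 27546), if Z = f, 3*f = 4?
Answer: 3*I*√3054 ≈ 165.79*I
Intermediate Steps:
f = 4/3 (f = (⅓)*4 = 4/3 ≈ 1.3333)
Z = 4/3 ≈ 1.3333
F(p) = 20*p/3 (F(p) = (4*p/3)*5 = 20*p/3)
√(F(-3 + 6*2) - 27546) = √(20*(-3 + 6*2)/3 - 27546) = √(20*(-3 + 12)/3 - 27546) = √((20/3)*9 - 27546) = √(60 - 27546) = √(-27486) = 3*I*√3054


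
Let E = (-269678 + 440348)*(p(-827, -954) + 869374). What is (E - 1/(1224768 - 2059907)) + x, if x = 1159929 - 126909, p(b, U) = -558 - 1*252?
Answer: 123800045701775101/835139 ≈ 1.4824e+11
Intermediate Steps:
p(b, U) = -810 (p(b, U) = -558 - 252 = -810)
E = 148237817880 (E = (-269678 + 440348)*(-810 + 869374) = 170670*868564 = 148237817880)
x = 1033020
(E - 1/(1224768 - 2059907)) + x = (148237817880 - 1/(1224768 - 2059907)) + 1033020 = (148237817880 - 1/(-835139)) + 1033020 = (148237817880 - 1*(-1/835139)) + 1033020 = (148237817880 + 1/835139) + 1033020 = 123799182986485321/835139 + 1033020 = 123800045701775101/835139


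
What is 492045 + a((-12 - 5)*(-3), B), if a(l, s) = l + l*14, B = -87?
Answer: 492810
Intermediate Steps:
a(l, s) = 15*l (a(l, s) = l + 14*l = 15*l)
492045 + a((-12 - 5)*(-3), B) = 492045 + 15*((-12 - 5)*(-3)) = 492045 + 15*(-17*(-3)) = 492045 + 15*51 = 492045 + 765 = 492810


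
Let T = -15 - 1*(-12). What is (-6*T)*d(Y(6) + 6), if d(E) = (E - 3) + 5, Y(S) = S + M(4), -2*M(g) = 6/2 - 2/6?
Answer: 228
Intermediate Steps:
M(g) = -4/3 (M(g) = -(6/2 - 2/6)/2 = -(6*(½) - 2*⅙)/2 = -(3 - ⅓)/2 = -½*8/3 = -4/3)
Y(S) = -4/3 + S (Y(S) = S - 4/3 = -4/3 + S)
d(E) = 2 + E (d(E) = (-3 + E) + 5 = 2 + E)
T = -3 (T = -15 + 12 = -3)
(-6*T)*d(Y(6) + 6) = (-6*(-3))*(2 + ((-4/3 + 6) + 6)) = 18*(2 + (14/3 + 6)) = 18*(2 + 32/3) = 18*(38/3) = 228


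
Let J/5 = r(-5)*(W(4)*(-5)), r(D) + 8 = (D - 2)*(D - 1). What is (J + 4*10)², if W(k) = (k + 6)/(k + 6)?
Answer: 656100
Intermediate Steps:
r(D) = -8 + (-1 + D)*(-2 + D) (r(D) = -8 + (D - 2)*(D - 1) = -8 + (-2 + D)*(-1 + D) = -8 + (-1 + D)*(-2 + D))
W(k) = 1 (W(k) = (6 + k)/(6 + k) = 1)
J = -850 (J = 5*((-6 + (-5)² - 3*(-5))*(1*(-5))) = 5*((-6 + 25 + 15)*(-5)) = 5*(34*(-5)) = 5*(-170) = -850)
(J + 4*10)² = (-850 + 4*10)² = (-850 + 40)² = (-810)² = 656100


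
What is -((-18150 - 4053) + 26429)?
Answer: -4226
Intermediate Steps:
-((-18150 - 4053) + 26429) = -(-22203 + 26429) = -1*4226 = -4226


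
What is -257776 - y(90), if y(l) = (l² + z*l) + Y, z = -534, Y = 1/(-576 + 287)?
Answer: -62948823/289 ≈ -2.1782e+5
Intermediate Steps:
Y = -1/289 (Y = 1/(-289) = -1/289 ≈ -0.0034602)
y(l) = -1/289 + l² - 534*l (y(l) = (l² - 534*l) - 1/289 = -1/289 + l² - 534*l)
-257776 - y(90) = -257776 - (-1/289 + 90² - 534*90) = -257776 - (-1/289 + 8100 - 48060) = -257776 - 1*(-11548441/289) = -257776 + 11548441/289 = -62948823/289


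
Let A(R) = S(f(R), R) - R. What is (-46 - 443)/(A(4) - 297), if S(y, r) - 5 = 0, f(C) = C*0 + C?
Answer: 489/296 ≈ 1.6520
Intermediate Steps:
f(C) = C (f(C) = 0 + C = C)
S(y, r) = 5 (S(y, r) = 5 + 0 = 5)
A(R) = 5 - R
(-46 - 443)/(A(4) - 297) = (-46 - 443)/((5 - 1*4) - 297) = -489/((5 - 4) - 297) = -489/(1 - 297) = -489/(-296) = -489*(-1/296) = 489/296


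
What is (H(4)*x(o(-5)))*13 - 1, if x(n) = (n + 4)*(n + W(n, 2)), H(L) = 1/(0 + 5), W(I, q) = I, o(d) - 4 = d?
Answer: -83/5 ≈ -16.600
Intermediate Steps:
o(d) = 4 + d
H(L) = 1/5
x(n) = 2*n*(4 + n) (x(n) = (n + 4)*(n + n) = (4 + n)*(2*n) = 2*n*(4 + n))
(H(4)*x(o(-5)))*13 - 1 = ((2*(4 - 5)*(4 + (4 - 5)))/5)*13 - 1 = ((2*(-1)*(4 - 1))/5)*13 - 1 = ((2*(-1)*3)/5)*13 - 1 = ((1/5)*(-6))*13 - 1 = -6/5*13 - 1 = -78/5 - 1 = -83/5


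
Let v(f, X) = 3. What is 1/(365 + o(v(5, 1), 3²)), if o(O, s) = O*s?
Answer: 1/392 ≈ 0.0025510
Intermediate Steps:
1/(365 + o(v(5, 1), 3²)) = 1/(365 + 3*3²) = 1/(365 + 3*9) = 1/(365 + 27) = 1/392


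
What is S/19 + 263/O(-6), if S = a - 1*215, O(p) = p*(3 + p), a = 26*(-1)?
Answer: 659/342 ≈ 1.9269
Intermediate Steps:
a = -26
S = -241 (S = -26 - 1*215 = -26 - 215 = -241)
S/19 + 263/O(-6) = -241/19 + 263/((-6*(3 - 6))) = -241*1/19 + 263/((-6*(-3))) = -241/19 + 263/18 = 659/342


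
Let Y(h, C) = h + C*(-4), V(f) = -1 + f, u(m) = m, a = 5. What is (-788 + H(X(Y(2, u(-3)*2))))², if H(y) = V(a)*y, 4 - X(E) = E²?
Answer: 12082576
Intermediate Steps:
Y(h, C) = h - 4*C
X(E) = 4 - E²
H(y) = 4*y (H(y) = (-1 + 5)*y = 4*y)
(-788 + H(X(Y(2, u(-3)*2))))² = (-788 + 4*(4 - (2 - (-12)*2)²))² = (-788 + 4*(4 - (2 - 4*(-6))²))² = (-788 + 4*(4 - (2 + 24)²))² = (-788 + 4*(4 - 1*26²))² = (-788 + 4*(4 - 1*676))² = (-788 + 4*(4 - 676))² = (-788 + 4*(-672))² = (-788 - 2688)² = (-3476)² = 12082576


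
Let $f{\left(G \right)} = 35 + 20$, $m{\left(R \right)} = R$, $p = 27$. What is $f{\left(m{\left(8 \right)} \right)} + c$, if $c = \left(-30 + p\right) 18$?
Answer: $1$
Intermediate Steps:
$c = -54$ ($c = \left(-30 + 27\right) 18 = \left(-3\right) 18 = -54$)
$f{\left(G \right)} = 55$
$f{\left(m{\left(8 \right)} \right)} + c = 55 - 54 = 1$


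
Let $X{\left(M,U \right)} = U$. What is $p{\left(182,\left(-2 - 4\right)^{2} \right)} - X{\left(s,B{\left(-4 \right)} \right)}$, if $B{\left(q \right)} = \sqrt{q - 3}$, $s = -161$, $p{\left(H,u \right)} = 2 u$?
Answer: $72 - i \sqrt{7} \approx 72.0 - 2.6458 i$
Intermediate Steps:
$B{\left(q \right)} = \sqrt{-3 + q}$
$p{\left(182,\left(-2 - 4\right)^{2} \right)} - X{\left(s,B{\left(-4 \right)} \right)} = 2 \left(-2 - 4\right)^{2} - \sqrt{-3 - 4} = 2 \left(-6\right)^{2} - \sqrt{-7} = 2 \cdot 36 - i \sqrt{7} = 72 - i \sqrt{7}$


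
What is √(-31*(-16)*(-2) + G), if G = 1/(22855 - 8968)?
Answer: I*√21256218329/4629 ≈ 31.496*I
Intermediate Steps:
G = 1/13887 ≈ 7.2010e-5
√(-31*(-16)*(-2) + G) = √(-31*(-16)*(-2) + 1/13887) = √(496*(-2) + 1/13887) = √(-992 + 1/13887) = √(-13775903/13887) = I*√21256218329/4629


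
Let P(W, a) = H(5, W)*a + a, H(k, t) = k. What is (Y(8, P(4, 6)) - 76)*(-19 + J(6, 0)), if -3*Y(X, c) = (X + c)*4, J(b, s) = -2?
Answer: 2828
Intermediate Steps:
P(W, a) = 6*a (P(W, a) = 5*a + a = 6*a)
Y(X, c) = -4*X/3 - 4*c/3 (Y(X, c) = -(X + c)*4/3 = -(4*X + 4*c)/3 = -4*X/3 - 4*c/3)
(Y(8, P(4, 6)) - 76)*(-19 + J(6, 0)) = ((-4/3*8 - 8*6) - 76)*(-19 - 2) = ((-32/3 - 4/3*36) - 76)*(-21) = ((-32/3 - 48) - 76)*(-21) = (-176/3 - 76)*(-21) = -404/3*(-21) = 2828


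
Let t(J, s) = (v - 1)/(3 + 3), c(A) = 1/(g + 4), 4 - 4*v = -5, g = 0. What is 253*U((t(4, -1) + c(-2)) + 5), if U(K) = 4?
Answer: 1012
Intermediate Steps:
v = 9/4 (v = 1 - ¼*(-5) = 1 + 5/4 = 9/4 ≈ 2.2500)
c(A) = ¼ (c(A) = 1/(0 + 4) = 1/4 = ¼)
t(J, s) = 5/24 (t(J, s) = (9/4 - 1)/(3 + 3) = (5/4)/6 = (5/4)*(⅙) = 5/24)
253*U((t(4, -1) + c(-2)) + 5) = 253*4 = 1012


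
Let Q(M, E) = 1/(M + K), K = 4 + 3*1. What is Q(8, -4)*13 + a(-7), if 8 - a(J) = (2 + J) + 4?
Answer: 148/15 ≈ 9.8667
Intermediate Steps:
K = 7 (K = 4 + 3 = 7)
a(J) = 2 - J (a(J) = 8 - ((2 + J) + 4) = 8 - (6 + J) = 8 + (-6 - J) = 2 - J)
Q(M, E) = 1/(7 + M) (Q(M, E) = 1/(M + 7) = 1/(7 + M))
Q(8, -4)*13 + a(-7) = 13/(7 + 8) + (2 - 1*(-7)) = 13/15 + (2 + 7) = (1/15)*13 + 9 = 13/15 + 9 = 148/15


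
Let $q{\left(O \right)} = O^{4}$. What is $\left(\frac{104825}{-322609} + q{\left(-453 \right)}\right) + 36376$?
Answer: $\frac{1940759059601984}{46087} \approx 4.2111 \cdot 10^{10}$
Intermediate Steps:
$\left(\frac{104825}{-322609} + q{\left(-453 \right)}\right) + 36376 = \left(\frac{104825}{-322609} + \left(-453\right)^{4}\right) + 36376 = \left(104825 \left(- \frac{1}{322609}\right) + 42110733681\right) + 36376 = \left(- \frac{14975}{46087} + 42110733681\right) + 36376 = \frac{1940757383141272}{46087} + 36376 = \frac{1940759059601984}{46087}$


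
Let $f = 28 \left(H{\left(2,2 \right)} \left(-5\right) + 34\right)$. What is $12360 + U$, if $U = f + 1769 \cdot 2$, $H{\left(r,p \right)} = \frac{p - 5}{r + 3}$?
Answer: $16934$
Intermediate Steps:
$H{\left(r,p \right)} = \frac{-5 + p}{3 + r}$
$f = 1036$ ($f = 28 \left(\frac{-5 + 2}{3 + 2} \left(-5\right) + 34\right) = 28 \left(\frac{1}{5} \left(-3\right) \left(-5\right) + 34\right) = 28 \left(\left(- \frac{3}{5}\right) \left(-5\right) + 34\right) = 28 \left(3 + 34\right) = 28 \cdot 37 = 1036$)
$U = 4574$ ($U = 1036 + 1769 \cdot 2 = 1036 + 3538 = 4574$)
$12360 + U = 12360 + 4574 = 16934$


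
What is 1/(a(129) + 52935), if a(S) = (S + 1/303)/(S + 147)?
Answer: 20907/1106721817 ≈ 1.8891e-5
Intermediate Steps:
a(S) = (1/303 + S)/(147 + S) (a(S) = (S + 1/303)/(147 + S) = (1/303 + S)/(147 + S))
1/(a(129) + 52935) = 1/((1/303 + 129)/(147 + 129) + 52935) = 1/((39088/303)/276 + 52935) = 1/((1/276)*(39088/303) + 52935) = 1/(9772/20907 + 52935) = 1/(1106721817/20907) = 20907/1106721817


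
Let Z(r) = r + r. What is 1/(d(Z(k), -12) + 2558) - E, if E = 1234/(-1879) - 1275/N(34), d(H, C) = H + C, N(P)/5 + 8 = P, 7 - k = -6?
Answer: 657464921/62826244 ≈ 10.465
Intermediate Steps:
k = 13 (k = 7 - 1*(-6) = 7 + 6 = 13)
N(P) = -40 + 5*P
Z(r) = 2*r
d(H, C) = C + H
E = -511229/48854 (E = 1234/(-1879) - 1275/(-40 + 5*34) = 1234*(-1/1879) - 1275/(-40 + 170) = -1234/1879 - 1275/130 = -1234/1879 - 1275*1/130 = -1234/1879 - 255/26 = -511229/48854 ≈ -10.464)
1/(d(Z(k), -12) + 2558) - E = 1/((-12 + 2*13) + 2558) - 1*(-511229/48854) = 1/((-12 + 26) + 2558) + 511229/48854 = 1/(14 + 2558) + 511229/48854 = 1/2572 + 511229/48854 = 657464921/62826244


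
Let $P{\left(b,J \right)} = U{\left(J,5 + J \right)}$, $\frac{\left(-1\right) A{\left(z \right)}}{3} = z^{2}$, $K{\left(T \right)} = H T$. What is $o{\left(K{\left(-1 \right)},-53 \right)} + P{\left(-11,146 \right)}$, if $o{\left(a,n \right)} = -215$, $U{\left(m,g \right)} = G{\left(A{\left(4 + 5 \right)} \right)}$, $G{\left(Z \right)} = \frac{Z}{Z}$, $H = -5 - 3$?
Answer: $-214$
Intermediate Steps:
$H = -8$ ($H = -5 - 3 = -8$)
$K{\left(T \right)} = - 8 T$
$A{\left(z \right)} = - 3 z^{2}$
$G{\left(Z \right)} = 1$
$U{\left(m,g \right)} = 1$
$P{\left(b,J \right)} = 1$
$o{\left(K{\left(-1 \right)},-53 \right)} + P{\left(-11,146 \right)} = -215 + 1 = -214$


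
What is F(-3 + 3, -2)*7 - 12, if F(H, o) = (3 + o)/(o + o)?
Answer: -55/4 ≈ -13.750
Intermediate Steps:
F(H, o) = (3 + o)/(2*o) (F(H, o) = (3 + o)/((2*o)) = (3 + o)*(1/(2*o)) = (3 + o)/(2*o))
F(-3 + 3, -2)*7 - 12 = ((1/2)*(3 - 2)/(-2))*7 - 12 = ((1/2)*(-1/2)*1)*7 - 12 = -1/4*7 - 12 = -7/4 - 12 = -55/4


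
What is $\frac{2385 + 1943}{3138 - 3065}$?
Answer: $\frac{4328}{73} \approx 59.288$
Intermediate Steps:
$\frac{2385 + 1943}{3138 - 3065} = \frac{4328}{73}$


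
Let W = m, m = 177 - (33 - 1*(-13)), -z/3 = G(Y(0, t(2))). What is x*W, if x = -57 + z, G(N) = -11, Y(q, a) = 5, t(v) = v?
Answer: -3144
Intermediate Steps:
z = 33 (z = -3*(-11) = 33)
m = 131 (m = 177 - (33 + 13) = 177 - 1*46 = 177 - 46 = 131)
W = 131
x = -24 (x = -57 + 33 = -24)
x*W = -24*131 = -3144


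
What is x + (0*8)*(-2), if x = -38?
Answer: -38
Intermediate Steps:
x + (0*8)*(-2) = -38 + (0*8)*(-2) = -38 + 0*(-2) = -38 + 0 = -38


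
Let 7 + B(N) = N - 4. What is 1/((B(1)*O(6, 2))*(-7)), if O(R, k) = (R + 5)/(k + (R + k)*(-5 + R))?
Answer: 1/77 ≈ 0.012987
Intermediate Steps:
B(N) = -11 + N (B(N) = -7 + (N - 4) = -7 + (-4 + N) = -11 + N)
O(R, k) = (5 + R)/(k + (-5 + R)*(R + k))
1/((B(1)*O(6, 2))*(-7)) = 1/(((-11 + 1)*((5 + 6)/(6**2 - 5*6 - 4*2 + 6*2)))*(-7)) = 1/(-10*11/(36 - 30 - 8 + 12)*(-7)) = 1/(-10*11/10*(-7)) = 1/(-11*(-7)) = 1/77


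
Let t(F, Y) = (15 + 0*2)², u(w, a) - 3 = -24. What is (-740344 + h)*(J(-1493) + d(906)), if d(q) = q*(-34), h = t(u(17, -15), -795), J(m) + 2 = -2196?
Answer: 24425407238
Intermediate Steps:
J(m) = -2198 (J(m) = -2 - 2196 = -2198)
u(w, a) = -21 (u(w, a) = 3 - 24 = -21)
t(F, Y) = 225 (t(F, Y) = (15 + 0)² = 15² = 225)
h = 225
d(q) = -34*q
(-740344 + h)*(J(-1493) + d(906)) = (-740344 + 225)*(-2198 - 34*906) = -740119*(-2198 - 30804) = -740119*(-33002) = 24425407238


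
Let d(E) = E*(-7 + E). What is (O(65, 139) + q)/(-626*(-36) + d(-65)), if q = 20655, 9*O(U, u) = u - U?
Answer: 26567/34992 ≈ 0.75923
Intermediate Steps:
O(U, u) = -U/9 + u/9 (O(U, u) = (u - U)/9 = -U/9 + u/9)
(O(65, 139) + q)/(-626*(-36) + d(-65)) = ((-⅑*65 + (⅑)*139) + 20655)/(-626*(-36) - 65*(-7 - 65)) = ((-65/9 + 139/9) + 20655)/(22536 - 65*(-72)) = (74/9 + 20655)/(22536 + 4680) = (185969/9)/27216 = (185969/9)*(1/27216) = 26567/34992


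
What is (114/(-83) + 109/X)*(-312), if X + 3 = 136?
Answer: 1907880/11039 ≈ 172.83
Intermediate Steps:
X = 133 (X = -3 + 136 = 133)
(114/(-83) + 109/X)*(-312) = (114/(-83) + 109/133)*(-312) = (114*(-1/83) + 109*(1/133))*(-312) = (-114/83 + 109/133)*(-312) = -6115/11039*(-312) = 1907880/11039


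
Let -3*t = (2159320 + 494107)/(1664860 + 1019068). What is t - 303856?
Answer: -2446585532531/8051784 ≈ -3.0386e+5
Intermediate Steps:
t = -2653427/8051784 (t = -(2159320 + 494107)/(3*(1664860 + 1019068)) = -2653427/(3*2683928) = -1/3*2653427/2683928 = -2653427/8051784 ≈ -0.32955)
t - 303856 = -2653427/8051784 - 303856 = -2446585532531/8051784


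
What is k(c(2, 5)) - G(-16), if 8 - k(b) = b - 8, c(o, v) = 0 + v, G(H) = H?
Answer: 27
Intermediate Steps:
c(o, v) = v
k(b) = 16 - b (k(b) = 8 - (b - 8) = 8 - (-8 + b) = 8 + (8 - b) = 16 - b)
k(c(2, 5)) - G(-16) = (16 - 1*5) - 1*(-16) = (16 - 5) + 16 = 11 + 16 = 27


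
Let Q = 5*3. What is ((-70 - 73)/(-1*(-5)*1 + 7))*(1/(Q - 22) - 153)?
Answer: 38324/21 ≈ 1825.0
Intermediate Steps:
Q = 15
((-70 - 73)/(-1*(-5)*1 + 7))*(1/(Q - 22) - 153) = ((-70 - 73)/(-1*(-5)*1 + 7))*(1/(15 - 22) - 153) = (-143/(5*1 + 7))*(1/(-7) - 153) = (-143/(5 + 7))*(-1/7 - 153) = -143/12*(-1072/7) = 38324/21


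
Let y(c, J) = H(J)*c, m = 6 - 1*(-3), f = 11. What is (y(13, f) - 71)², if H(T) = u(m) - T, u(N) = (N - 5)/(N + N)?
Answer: 3610000/81 ≈ 44568.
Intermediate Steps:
m = 9 (m = 6 + 3 = 9)
u(N) = (-5 + N)/(2*N) (u(N) = (-5 + N)/((2*N)) = (-5 + N)*(1/(2*N)) = (-5 + N)/(2*N))
H(T) = 2/9 - T (H(T) = (½)*(-5 + 9)/9 - T = (½)*(⅑)*4 - T = 2/9 - T)
y(c, J) = c*(2/9 - J) (y(c, J) = (2/9 - J)*c = c*(2/9 - J))
(y(13, f) - 71)² = ((⅑)*13*(2 - 9*11) - 71)² = ((⅑)*13*(2 - 99) - 71)² = ((⅑)*13*(-97) - 71)² = (-1261/9 - 71)² = (-1900/9)² = 3610000/81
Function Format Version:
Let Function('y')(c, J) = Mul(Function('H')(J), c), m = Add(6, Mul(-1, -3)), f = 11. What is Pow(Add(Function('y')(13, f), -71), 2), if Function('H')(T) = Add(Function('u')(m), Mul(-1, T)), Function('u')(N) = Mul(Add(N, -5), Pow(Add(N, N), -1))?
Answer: Rational(3610000, 81) ≈ 44568.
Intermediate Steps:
m = 9 (m = Add(6, 3) = 9)
Function('u')(N) = Mul(Rational(1, 2), Pow(N, -1), Add(-5, N)) (Function('u')(N) = Mul(Add(-5, N), Pow(Mul(2, N), -1)) = Mul(Add(-5, N), Mul(Rational(1, 2), Pow(N, -1))) = Mul(Rational(1, 2), Pow(N, -1), Add(-5, N)))
Function('H')(T) = Add(Rational(2, 9), Mul(-1, T)) (Function('H')(T) = Add(Mul(Rational(1, 2), Pow(9, -1), Add(-5, 9)), Mul(-1, T)) = Add(Mul(Rational(1, 2), Rational(1, 9), 4), Mul(-1, T)) = Add(Rational(2, 9), Mul(-1, T)))
Function('y')(c, J) = Mul(c, Add(Rational(2, 9), Mul(-1, J))) (Function('y')(c, J) = Mul(Add(Rational(2, 9), Mul(-1, J)), c) = Mul(c, Add(Rational(2, 9), Mul(-1, J))))
Pow(Add(Function('y')(13, f), -71), 2) = Pow(Add(Mul(Rational(1, 9), 13, Add(2, Mul(-9, 11))), -71), 2) = Pow(Add(Mul(Rational(1, 9), 13, Add(2, -99)), -71), 2) = Pow(Add(Mul(Rational(1, 9), 13, -97), -71), 2) = Pow(Add(Rational(-1261, 9), -71), 2) = Pow(Rational(-1900, 9), 2) = Rational(3610000, 81)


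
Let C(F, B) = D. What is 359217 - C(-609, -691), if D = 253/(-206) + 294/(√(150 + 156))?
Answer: 73998955/206 - 49*√34/17 ≈ 3.5920e+5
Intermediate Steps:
D = -253/206 + 49*√34/17 (D = 253*(-1/206) + 294/(√306) = -253/206 + 294/((3*√34)) = -253/206 + 294*(√34/102) = -253/206 + 49*√34/17 ≈ 15.579)
C(F, B) = -253/206 + 49*√34/17
359217 - C(-609, -691) = 359217 - (-253/206 + 49*√34/17) = 359217 + (253/206 - 49*√34/17) = 73998955/206 - 49*√34/17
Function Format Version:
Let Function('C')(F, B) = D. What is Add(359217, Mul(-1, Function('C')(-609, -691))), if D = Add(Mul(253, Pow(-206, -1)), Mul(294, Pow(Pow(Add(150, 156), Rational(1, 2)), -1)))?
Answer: Add(Rational(73998955, 206), Mul(Rational(-49, 17), Pow(34, Rational(1, 2)))) ≈ 3.5920e+5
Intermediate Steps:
D = Add(Rational(-253, 206), Mul(Rational(49, 17), Pow(34, Rational(1, 2)))) (D = Add(Mul(253, Rational(-1, 206)), Mul(294, Pow(Pow(306, Rational(1, 2)), -1))) = Add(Rational(-253, 206), Mul(294, Pow(Mul(3, Pow(34, Rational(1, 2))), -1))) = Add(Rational(-253, 206), Mul(294, Mul(Rational(1, 102), Pow(34, Rational(1, 2))))) = Add(Rational(-253, 206), Mul(Rational(49, 17), Pow(34, Rational(1, 2)))) ≈ 15.579)
Function('C')(F, B) = Add(Rational(-253, 206), Mul(Rational(49, 17), Pow(34, Rational(1, 2))))
Add(359217, Mul(-1, Function('C')(-609, -691))) = Add(359217, Mul(-1, Add(Rational(-253, 206), Mul(Rational(49, 17), Pow(34, Rational(1, 2)))))) = Add(359217, Add(Rational(253, 206), Mul(Rational(-49, 17), Pow(34, Rational(1, 2))))) = Add(Rational(73998955, 206), Mul(Rational(-49, 17), Pow(34, Rational(1, 2))))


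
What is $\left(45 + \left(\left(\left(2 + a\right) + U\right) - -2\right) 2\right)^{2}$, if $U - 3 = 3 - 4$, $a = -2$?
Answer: $2809$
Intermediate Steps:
$U = 2$ ($U = 3 + \left(3 - 4\right) = 3 - 1 = 2$)
$\left(45 + \left(\left(\left(2 + a\right) + U\right) - -2\right) 2\right)^{2} = \left(45 + \left(\left(\left(2 - 2\right) + 2\right) - -2\right) 2\right)^{2} = \left(45 + \left(\left(0 + 2\right) + 2\right) 2\right)^{2} = \left(45 + \left(2 + 2\right) 2\right)^{2} = \left(45 + 4 \cdot 2\right)^{2} = \left(45 + 8\right)^{2} = 53^{2} = 2809$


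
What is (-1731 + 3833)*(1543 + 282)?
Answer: 3836150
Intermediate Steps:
(-1731 + 3833)*(1543 + 282) = 2102*1825 = 3836150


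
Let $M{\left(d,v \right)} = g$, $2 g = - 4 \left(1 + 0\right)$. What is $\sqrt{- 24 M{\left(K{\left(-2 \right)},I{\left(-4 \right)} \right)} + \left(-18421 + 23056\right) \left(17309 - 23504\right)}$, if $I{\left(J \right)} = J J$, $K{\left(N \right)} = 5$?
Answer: $i \sqrt{28713777} \approx 5358.5 i$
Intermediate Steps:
$g = -2$ ($g = \frac{\left(-4\right) \left(1 + 0\right)}{2} = \frac{\left(-4\right) 1}{2} = \frac{1}{2} \left(-4\right) = -2$)
$I{\left(J \right)} = J^{2}$
$M{\left(d,v \right)} = -2$
$\sqrt{- 24 M{\left(K{\left(-2 \right)},I{\left(-4 \right)} \right)} + \left(-18421 + 23056\right) \left(17309 - 23504\right)} = \sqrt{\left(-24\right) \left(-2\right) + \left(-18421 + 23056\right) \left(17309 - 23504\right)} = \sqrt{48 + 4635 \left(-6195\right)} = \sqrt{48 - 28713825} = \sqrt{-28713777} = i \sqrt{28713777}$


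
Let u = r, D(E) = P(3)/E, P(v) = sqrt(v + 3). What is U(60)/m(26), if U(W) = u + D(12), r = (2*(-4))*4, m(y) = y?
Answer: -16/13 + sqrt(6)/312 ≈ -1.2229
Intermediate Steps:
P(v) = sqrt(3 + v)
D(E) = sqrt(6)/E (D(E) = sqrt(3 + 3)/E = sqrt(6)/E)
r = -32 (r = -8*4 = -32)
u = -32
U(W) = -32 + sqrt(6)/12
U(60)/m(26) = (-32 + sqrt(6)/12)/26 = (-32 + sqrt(6)/12)*(1/26) = -16/13 + sqrt(6)/312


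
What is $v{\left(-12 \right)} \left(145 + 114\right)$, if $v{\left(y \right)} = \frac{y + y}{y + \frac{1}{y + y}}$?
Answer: $\frac{149184}{289} \approx 516.21$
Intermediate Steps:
$v{\left(y \right)} = \frac{2 y}{y + \frac{1}{2 y}}$
$v{\left(-12 \right)} \left(145 + 114\right) = \frac{4 \left(-12\right)^{2}}{1 + 2 \left(-12\right)^{2}} \left(145 + 114\right) = 4 \cdot 144 \frac{1}{1 + 2 \cdot 144} \cdot 259 = 4 \cdot 144 \frac{1}{1 + 288} \cdot 259 = 4 \cdot 144 \cdot \frac{1}{289} \cdot 259 = \frac{576}{289} \cdot 259 = \frac{149184}{289}$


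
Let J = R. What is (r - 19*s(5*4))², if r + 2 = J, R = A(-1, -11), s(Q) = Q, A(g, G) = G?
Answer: 154449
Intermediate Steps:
R = -11
J = -11
r = -13 (r = -2 - 11 = -13)
(r - 19*s(5*4))² = (-13 - 95*4)² = (-13 - 19*20)² = (-13 - 380)² = (-393)² = 154449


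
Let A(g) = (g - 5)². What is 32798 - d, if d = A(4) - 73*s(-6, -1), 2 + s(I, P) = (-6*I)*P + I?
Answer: 29585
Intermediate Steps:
s(I, P) = -2 + I - 6*I*P (s(I, P) = -2 + ((-6*I)*P + I) = -2 + (-6*I*P + I) = -2 + (I - 6*I*P) = -2 + I - 6*I*P)
A(g) = (-5 + g)²
d = 3213 (d = (-5 + 4)² - 73*(-2 - 6 - 6*(-6)*(-1)) = (-1)² - 73*(-2 - 6 - 36) = 1 - 73*(-44) = 1 + 3212 = 3213)
32798 - d = 32798 - 1*3213 = 32798 - 3213 = 29585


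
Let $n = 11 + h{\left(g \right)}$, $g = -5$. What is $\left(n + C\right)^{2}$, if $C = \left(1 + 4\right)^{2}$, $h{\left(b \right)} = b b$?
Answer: $3721$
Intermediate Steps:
$h{\left(b \right)} = b^{2}$
$C = 25$ ($C = 5^{2} = 25$)
$n = 36$ ($n = 11 + \left(-5\right)^{2} = 11 + 25 = 36$)
$\left(n + C\right)^{2} = \left(36 + 25\right)^{2} = 61^{2} = 3721$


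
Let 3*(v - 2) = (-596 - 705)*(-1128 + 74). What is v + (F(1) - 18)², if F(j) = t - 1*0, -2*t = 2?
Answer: 1372343/3 ≈ 4.5745e+5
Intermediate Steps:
t = -1 (t = -½*2 = -1)
v = 1371260/3 (v = 2 + ((-596 - 705)*(-1128 + 74))/3 = 2 + (-1301*(-1054))/3 = 2 + (⅓)*1371254 = 2 + 1371254/3 = 1371260/3 ≈ 4.5709e+5)
F(j) = -1 (F(j) = -1 - 1*0 = -1 + 0 = -1)
v + (F(1) - 18)² = 1371260/3 + (-1 - 18)² = 1371260/3 + (-19)² = 1371260/3 + 361 = 1372343/3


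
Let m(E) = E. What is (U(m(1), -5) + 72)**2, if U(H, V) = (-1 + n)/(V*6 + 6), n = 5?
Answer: 185761/36 ≈ 5160.0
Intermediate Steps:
U(H, V) = 4/(6 + 6*V) (U(H, V) = (-1 + 5)/(V*6 + 6) = 4/(6*V + 6) = 4/(6 + 6*V))
(U(m(1), -5) + 72)**2 = (2/(3*(1 - 5)) + 72)**2 = ((2/3)/(-4) + 72)**2 = ((2/3)*(-1/4) + 72)**2 = (-1/6 + 72)**2 = (431/6)**2 = 185761/36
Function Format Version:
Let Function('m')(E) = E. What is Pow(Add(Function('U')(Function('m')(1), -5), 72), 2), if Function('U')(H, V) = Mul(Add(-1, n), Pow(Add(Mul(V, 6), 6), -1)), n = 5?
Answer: Rational(185761, 36) ≈ 5160.0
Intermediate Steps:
Function('U')(H, V) = Mul(4, Pow(Add(6, Mul(6, V)), -1)) (Function('U')(H, V) = Mul(Add(-1, 5), Pow(Add(Mul(V, 6), 6), -1)) = Mul(4, Pow(Add(Mul(6, V), 6), -1)) = Mul(4, Pow(Add(6, Mul(6, V)), -1)))
Pow(Add(Function('U')(Function('m')(1), -5), 72), 2) = Pow(Add(Mul(Rational(2, 3), Pow(Add(1, -5), -1)), 72), 2) = Pow(Add(Mul(Rational(2, 3), Pow(-4, -1)), 72), 2) = Pow(Add(Mul(Rational(2, 3), Rational(-1, 4)), 72), 2) = Pow(Add(Rational(-1, 6), 72), 2) = Pow(Rational(431, 6), 2) = Rational(185761, 36)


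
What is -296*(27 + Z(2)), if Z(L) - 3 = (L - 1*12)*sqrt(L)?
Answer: -8880 + 2960*sqrt(2) ≈ -4693.9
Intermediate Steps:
Z(L) = 3 + sqrt(L)*(-12 + L) (Z(L) = 3 + (L - 1*12)*sqrt(L) = 3 + (L - 12)*sqrt(L) = 3 + (-12 + L)*sqrt(L) = 3 + sqrt(L)*(-12 + L))
-296*(27 + Z(2)) = -296*(27 + (3 + 2**(3/2) - 12*sqrt(2))) = -296*(27 + (3 + 2*sqrt(2) - 12*sqrt(2))) = -296*(27 + (3 - 10*sqrt(2))) = -296*(30 - 10*sqrt(2)) = -8880 + 2960*sqrt(2)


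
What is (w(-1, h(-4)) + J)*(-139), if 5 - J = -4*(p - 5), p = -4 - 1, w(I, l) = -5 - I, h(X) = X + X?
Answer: 5421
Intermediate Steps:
h(X) = 2*X
p = -5
J = -35 (J = 5 - (-4)*(-5 - 5) = 5 - (-4)*(-10) = 5 - 1*40 = 5 - 40 = -35)
(w(-1, h(-4)) + J)*(-139) = ((-5 - 1*(-1)) - 35)*(-139) = ((-5 + 1) - 35)*(-139) = (-4 - 35)*(-139) = -39*(-139) = 5421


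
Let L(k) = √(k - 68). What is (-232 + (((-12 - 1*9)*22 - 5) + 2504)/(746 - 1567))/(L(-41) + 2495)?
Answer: -480309955/5110835014 + 192509*I*√109/5110835014 ≈ -0.093979 + 0.00039325*I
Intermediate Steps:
L(k) = √(-68 + k)
(-232 + (((-12 - 1*9)*22 - 5) + 2504)/(746 - 1567))/(L(-41) + 2495) = (-232 + (((-12 - 1*9)*22 - 5) + 2504)/(746 - 1567))/(√(-68 - 41) + 2495) = (-232 + (((-12 - 9)*22 - 5) + 2504)/(-821))/(√(-109) + 2495) = (-232 + ((-21*22 - 5) + 2504)*(-1/821))/(I*√109 + 2495) = (-232 + ((-462 - 5) + 2504)*(-1/821))/(2495 + I*√109) = (-232 + (-467 + 2504)*(-1/821))/(2495 + I*√109) = (-232 + 2037*(-1/821))/(2495 + I*√109) = (-232 - 2037/821)/(2495 + I*√109) = -192509/(821*(2495 + I*√109))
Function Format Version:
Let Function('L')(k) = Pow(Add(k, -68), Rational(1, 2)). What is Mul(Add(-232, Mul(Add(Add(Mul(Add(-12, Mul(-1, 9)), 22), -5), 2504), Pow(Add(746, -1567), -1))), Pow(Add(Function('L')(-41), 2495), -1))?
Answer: Add(Rational(-480309955, 5110835014), Mul(Rational(192509, 5110835014), I, Pow(109, Rational(1, 2)))) ≈ Add(-0.093979, Mul(0.00039325, I))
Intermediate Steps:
Function('L')(k) = Pow(Add(-68, k), Rational(1, 2))
Mul(Add(-232, Mul(Add(Add(Mul(Add(-12, Mul(-1, 9)), 22), -5), 2504), Pow(Add(746, -1567), -1))), Pow(Add(Function('L')(-41), 2495), -1)) = Mul(Add(-232, Mul(Add(Add(Mul(Add(-12, Mul(-1, 9)), 22), -5), 2504), Pow(Add(746, -1567), -1))), Pow(Add(Pow(Add(-68, -41), Rational(1, 2)), 2495), -1)) = Mul(Add(-232, Mul(Add(Add(Mul(Add(-12, -9), 22), -5), 2504), Pow(-821, -1))), Pow(Add(Pow(-109, Rational(1, 2)), 2495), -1)) = Mul(Add(-232, Mul(Add(Add(Mul(-21, 22), -5), 2504), Rational(-1, 821))), Pow(Add(Mul(I, Pow(109, Rational(1, 2))), 2495), -1)) = Mul(Add(-232, Mul(Add(Add(-462, -5), 2504), Rational(-1, 821))), Pow(Add(2495, Mul(I, Pow(109, Rational(1, 2)))), -1)) = Mul(Add(-232, Mul(Add(-467, 2504), Rational(-1, 821))), Pow(Add(2495, Mul(I, Pow(109, Rational(1, 2)))), -1)) = Mul(Add(-232, Mul(2037, Rational(-1, 821))), Pow(Add(2495, Mul(I, Pow(109, Rational(1, 2)))), -1)) = Mul(Add(-232, Rational(-2037, 821)), Pow(Add(2495, Mul(I, Pow(109, Rational(1, 2)))), -1)) = Mul(Rational(-192509, 821), Pow(Add(2495, Mul(I, Pow(109, Rational(1, 2)))), -1))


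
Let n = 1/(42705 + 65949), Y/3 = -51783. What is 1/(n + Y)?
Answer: -108654/16879290245 ≈ -6.4371e-6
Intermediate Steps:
Y = -155349 (Y = 3*(-51783) = -155349)
n = 1/108654 ≈ 9.2035e-6
1/(n + Y) = 1/(1/108654 - 155349) = 1/(-16879290245/108654) = -108654/16879290245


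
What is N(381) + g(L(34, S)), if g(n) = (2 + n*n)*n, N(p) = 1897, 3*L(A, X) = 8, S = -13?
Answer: 51875/27 ≈ 1921.3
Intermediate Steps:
L(A, X) = 8/3 (L(A, X) = (⅓)*8 = 8/3)
g(n) = n*(2 + n²) (g(n) = (2 + n²)*n = n*(2 + n²))
N(381) + g(L(34, S)) = 1897 + 8*(2 + (8/3)²)/3 = 1897 + 8*(2 + 64/9)/3 = 1897 + (8/3)*(82/9) = 1897 + 656/27 = 51875/27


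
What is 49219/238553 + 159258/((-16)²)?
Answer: 19002036869/30534784 ≈ 622.31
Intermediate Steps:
49219/238553 + 159258/((-16)²) = 49219*(1/238553) + 159258/256 = 49219/238553 + 159258*(1/256) = 49219/238553 + 79629/128 = 19002036869/30534784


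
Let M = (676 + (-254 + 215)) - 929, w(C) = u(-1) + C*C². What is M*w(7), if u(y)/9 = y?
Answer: -97528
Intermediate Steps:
u(y) = 9*y
w(C) = -9 + C³ (w(C) = 9*(-1) + C*C² = -9 + C³)
M = -292 (M = (676 - 39) - 929 = 637 - 929 = -292)
M*w(7) = -292*(-9 + 7³) = -292*(-9 + 343) = -292*334 = -97528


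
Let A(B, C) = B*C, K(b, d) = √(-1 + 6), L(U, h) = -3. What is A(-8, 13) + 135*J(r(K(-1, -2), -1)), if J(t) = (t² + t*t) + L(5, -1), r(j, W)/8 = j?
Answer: 85891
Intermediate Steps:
K(b, d) = √5
r(j, W) = 8*j
J(t) = -3 + 2*t² (J(t) = (t² + t*t) - 3 = (t² + t²) - 3 = 2*t² - 3 = -3 + 2*t²)
A(-8, 13) + 135*J(r(K(-1, -2), -1)) = -8*13 + 135*(-3 + 2*(8*√5)²) = -104 + 135*(-3 + 2*320) = -104 + 135*(-3 + 640) = -104 + 135*637 = -104 + 85995 = 85891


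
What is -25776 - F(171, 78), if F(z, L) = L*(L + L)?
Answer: -37944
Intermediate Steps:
F(z, L) = 2*L² (F(z, L) = L*(2*L) = 2*L²)
-25776 - F(171, 78) = -25776 - 2*78² = -25776 - 2*6084 = -25776 - 1*12168 = -25776 - 12168 = -37944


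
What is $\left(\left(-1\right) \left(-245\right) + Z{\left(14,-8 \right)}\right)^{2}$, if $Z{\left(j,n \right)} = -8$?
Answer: $56169$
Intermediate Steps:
$\left(\left(-1\right) \left(-245\right) + Z{\left(14,-8 \right)}\right)^{2} = \left(\left(-1\right) \left(-245\right) - 8\right)^{2} = \left(245 - 8\right)^{2} = 237^{2} = 56169$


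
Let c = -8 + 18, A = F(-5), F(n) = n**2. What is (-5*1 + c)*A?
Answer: 125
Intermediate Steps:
A = 25 (A = (-5)**2 = 25)
c = 10
(-5*1 + c)*A = (-5*1 + 10)*25 = (-5 + 10)*25 = 5*25 = 125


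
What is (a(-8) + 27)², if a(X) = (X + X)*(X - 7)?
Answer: 71289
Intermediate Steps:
a(X) = 2*X*(-7 + X) (a(X) = (2*X)*(-7 + X) = 2*X*(-7 + X))
(a(-8) + 27)² = (2*(-8)*(-7 - 8) + 27)² = (2*(-8)*(-15) + 27)² = (240 + 27)² = 267² = 71289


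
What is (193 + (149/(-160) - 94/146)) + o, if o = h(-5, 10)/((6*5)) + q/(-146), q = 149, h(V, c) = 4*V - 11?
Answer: 6635561/35040 ≈ 189.37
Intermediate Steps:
h(V, c) = -11 + 4*V
o = -2249/1095 (o = (-11 + 4*(-5))/((6*5)) + 149/(-146) = (-11 - 20)/30 + 149*(-1/146) = -31*1/30 - 149/146 = -31/30 - 149/146 = -2249/1095 ≈ -2.0539)
(193 + (149/(-160) - 94/146)) + o = (193 + (149/(-160) - 94/146)) - 2249/1095 = (193 + (149*(-1/160) - 94*1/146)) - 2249/1095 = (193 + (-149/160 - 47/73)) - 2249/1095 = (193 - 18397/11680) - 2249/1095 = 2235843/11680 - 2249/1095 = 6635561/35040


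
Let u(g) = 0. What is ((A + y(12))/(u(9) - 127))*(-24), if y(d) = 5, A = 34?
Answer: 936/127 ≈ 7.3701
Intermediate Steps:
((A + y(12))/(u(9) - 127))*(-24) = ((34 + 5)/(0 - 127))*(-24) = (39/(-127))*(-24) = (39*(-1/127))*(-24) = -39/127*(-24) = 936/127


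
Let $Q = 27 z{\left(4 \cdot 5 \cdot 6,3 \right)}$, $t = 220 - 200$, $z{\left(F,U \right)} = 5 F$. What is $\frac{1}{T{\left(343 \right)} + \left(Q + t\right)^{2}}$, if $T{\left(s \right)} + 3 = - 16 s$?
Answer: $\frac{1}{263082909} \approx 3.8011 \cdot 10^{-9}$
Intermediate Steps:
$T{\left(s \right)} = -3 - 16 s$
$t = 20$ ($t = 220 - 200 = 20$)
$Q = 16200$ ($Q = 27 \cdot 5 \cdot 4 \cdot 5 \cdot 6 = 27 \cdot 5 \cdot 20 \cdot 6 = 27 \cdot 5 \cdot 120 = 27 \cdot 600 = 16200$)
$\frac{1}{T{\left(343 \right)} + \left(Q + t\right)^{2}} = \frac{1}{\left(-3 - 5488\right) + \left(16200 + 20\right)^{2}} = \frac{1}{\left(-3 - 5488\right) + 16220^{2}} = \frac{1}{-5491 + 263088400} = \frac{1}{263082909}$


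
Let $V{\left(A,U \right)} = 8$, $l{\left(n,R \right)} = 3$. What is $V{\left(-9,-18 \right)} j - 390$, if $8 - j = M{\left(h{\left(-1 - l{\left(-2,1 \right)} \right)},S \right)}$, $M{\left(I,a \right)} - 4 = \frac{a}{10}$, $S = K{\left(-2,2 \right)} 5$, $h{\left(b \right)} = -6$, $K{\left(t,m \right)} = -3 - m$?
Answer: $-338$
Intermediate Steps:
$S = -25$ ($S = \left(-3 - 2\right) 5 = \left(-5\right) 5 = -25$)
$M{\left(I,a \right)} = 4 + \frac{a}{10}$
$j = \frac{13}{2}$ ($j = 8 - \left(4 + \frac{1}{10} \left(-25\right)\right) = 8 - \left(4 - \frac{5}{2}\right) = 8 - \frac{3}{2} = \frac{13}{2} \approx 6.5$)
$V{\left(-9,-18 \right)} j - 390 = 8 \cdot \frac{13}{2} - 390 = 52 - 390 = -338$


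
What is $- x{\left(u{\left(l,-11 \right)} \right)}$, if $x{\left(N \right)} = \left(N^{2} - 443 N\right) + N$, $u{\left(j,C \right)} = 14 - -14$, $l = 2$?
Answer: $11592$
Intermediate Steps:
$u{\left(j,C \right)} = 28$ ($u{\left(j,C \right)} = 14 + 14 = 28$)
$x{\left(N \right)} = N^{2} - 442 N$
$- x{\left(u{\left(l,-11 \right)} \right)} = - 28 \left(-442 + 28\right) = - 28 \left(-414\right) = \left(-1\right) \left(-11592\right) = 11592$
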